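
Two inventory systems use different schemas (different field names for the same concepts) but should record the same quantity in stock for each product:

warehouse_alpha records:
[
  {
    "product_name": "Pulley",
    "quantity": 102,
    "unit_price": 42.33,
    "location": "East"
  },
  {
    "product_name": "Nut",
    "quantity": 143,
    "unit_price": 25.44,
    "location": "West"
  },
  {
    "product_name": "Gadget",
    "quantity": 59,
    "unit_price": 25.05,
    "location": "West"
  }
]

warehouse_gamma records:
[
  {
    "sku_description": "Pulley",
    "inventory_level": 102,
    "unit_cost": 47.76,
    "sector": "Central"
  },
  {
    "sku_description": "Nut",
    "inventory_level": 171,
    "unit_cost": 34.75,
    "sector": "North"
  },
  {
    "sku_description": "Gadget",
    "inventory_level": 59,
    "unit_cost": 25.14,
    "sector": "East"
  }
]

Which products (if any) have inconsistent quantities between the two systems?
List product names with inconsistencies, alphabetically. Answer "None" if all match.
Nut

Schema mappings:
- "product_name" (warehouse_alpha) = "sku_description" (warehouse_gamma) = product name
- "quantity" (warehouse_alpha) = "inventory_level" (warehouse_gamma) = quantity

Comparison:
  Pulley: 102 vs 102 - MATCH
  Nut: 143 vs 171 - MISMATCH
  Gadget: 59 vs 59 - MATCH

Products with inconsistencies: Nut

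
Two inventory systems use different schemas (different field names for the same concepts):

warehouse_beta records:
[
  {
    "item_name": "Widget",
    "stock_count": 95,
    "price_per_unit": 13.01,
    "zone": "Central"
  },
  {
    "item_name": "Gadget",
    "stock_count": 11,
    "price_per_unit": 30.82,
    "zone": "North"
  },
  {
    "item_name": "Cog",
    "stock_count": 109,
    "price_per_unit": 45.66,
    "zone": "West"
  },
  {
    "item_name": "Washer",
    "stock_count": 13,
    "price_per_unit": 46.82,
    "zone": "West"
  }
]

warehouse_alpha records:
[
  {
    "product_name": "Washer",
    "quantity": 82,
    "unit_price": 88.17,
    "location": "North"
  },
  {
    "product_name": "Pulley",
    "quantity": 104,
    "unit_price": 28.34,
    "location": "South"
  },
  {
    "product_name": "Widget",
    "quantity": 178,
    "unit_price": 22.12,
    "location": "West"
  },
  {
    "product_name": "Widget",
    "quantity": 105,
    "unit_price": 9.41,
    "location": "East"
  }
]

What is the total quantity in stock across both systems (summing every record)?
697

To reconcile these schemas, identify the field holding the quantity in stock in each system:
1. In warehouse_beta it is "stock_count"
2. In warehouse_alpha it is "quantity"

From warehouse_beta: 95 + 11 + 109 + 13 = 228
From warehouse_alpha: 82 + 104 + 178 + 105 = 469

Total: 228 + 469 = 697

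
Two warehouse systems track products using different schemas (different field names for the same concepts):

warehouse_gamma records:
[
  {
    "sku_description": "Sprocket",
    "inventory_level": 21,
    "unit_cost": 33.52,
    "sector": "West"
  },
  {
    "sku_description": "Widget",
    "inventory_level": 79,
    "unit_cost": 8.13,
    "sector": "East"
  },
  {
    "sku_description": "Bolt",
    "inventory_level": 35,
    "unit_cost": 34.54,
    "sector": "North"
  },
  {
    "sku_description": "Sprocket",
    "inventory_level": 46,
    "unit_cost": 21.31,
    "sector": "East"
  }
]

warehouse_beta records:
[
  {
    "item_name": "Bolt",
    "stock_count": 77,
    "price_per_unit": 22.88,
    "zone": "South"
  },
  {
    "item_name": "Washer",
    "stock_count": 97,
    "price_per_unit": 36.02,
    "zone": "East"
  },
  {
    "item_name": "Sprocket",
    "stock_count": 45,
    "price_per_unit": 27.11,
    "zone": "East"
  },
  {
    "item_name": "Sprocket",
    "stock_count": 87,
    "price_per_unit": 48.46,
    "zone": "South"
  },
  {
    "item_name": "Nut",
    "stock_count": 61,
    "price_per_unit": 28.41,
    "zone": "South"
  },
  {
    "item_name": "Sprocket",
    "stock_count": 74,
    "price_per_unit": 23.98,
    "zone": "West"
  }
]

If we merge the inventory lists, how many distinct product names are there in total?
5

Schema mapping: "sku_description" (warehouse_gamma) = "item_name" (warehouse_beta) = product name

Products in warehouse_gamma: ['Bolt', 'Sprocket', 'Widget']
Products in warehouse_beta: ['Bolt', 'Nut', 'Sprocket', 'Washer']

Union (unique products): ['Bolt', 'Nut', 'Sprocket', 'Washer', 'Widget']
Count: 5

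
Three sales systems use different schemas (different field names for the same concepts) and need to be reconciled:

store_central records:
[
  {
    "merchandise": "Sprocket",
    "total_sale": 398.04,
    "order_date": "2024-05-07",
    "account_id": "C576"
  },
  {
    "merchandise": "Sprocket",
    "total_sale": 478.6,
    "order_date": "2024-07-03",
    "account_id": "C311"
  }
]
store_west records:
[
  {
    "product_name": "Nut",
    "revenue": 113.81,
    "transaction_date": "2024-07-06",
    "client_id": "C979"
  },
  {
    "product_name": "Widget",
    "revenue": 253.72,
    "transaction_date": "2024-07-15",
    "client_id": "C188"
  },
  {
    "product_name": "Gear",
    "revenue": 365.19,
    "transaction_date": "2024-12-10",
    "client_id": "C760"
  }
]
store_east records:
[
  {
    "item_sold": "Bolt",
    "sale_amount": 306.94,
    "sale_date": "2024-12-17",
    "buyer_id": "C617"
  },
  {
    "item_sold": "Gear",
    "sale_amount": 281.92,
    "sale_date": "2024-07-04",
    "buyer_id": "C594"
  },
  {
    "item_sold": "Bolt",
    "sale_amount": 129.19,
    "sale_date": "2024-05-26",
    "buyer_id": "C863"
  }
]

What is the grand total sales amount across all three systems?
2327.41

Schema reconciliation - all amount fields map to sale amount:

store_central (total_sale): 876.64
store_west (revenue): 732.72
store_east (sale_amount): 718.05

Grand total: 2327.41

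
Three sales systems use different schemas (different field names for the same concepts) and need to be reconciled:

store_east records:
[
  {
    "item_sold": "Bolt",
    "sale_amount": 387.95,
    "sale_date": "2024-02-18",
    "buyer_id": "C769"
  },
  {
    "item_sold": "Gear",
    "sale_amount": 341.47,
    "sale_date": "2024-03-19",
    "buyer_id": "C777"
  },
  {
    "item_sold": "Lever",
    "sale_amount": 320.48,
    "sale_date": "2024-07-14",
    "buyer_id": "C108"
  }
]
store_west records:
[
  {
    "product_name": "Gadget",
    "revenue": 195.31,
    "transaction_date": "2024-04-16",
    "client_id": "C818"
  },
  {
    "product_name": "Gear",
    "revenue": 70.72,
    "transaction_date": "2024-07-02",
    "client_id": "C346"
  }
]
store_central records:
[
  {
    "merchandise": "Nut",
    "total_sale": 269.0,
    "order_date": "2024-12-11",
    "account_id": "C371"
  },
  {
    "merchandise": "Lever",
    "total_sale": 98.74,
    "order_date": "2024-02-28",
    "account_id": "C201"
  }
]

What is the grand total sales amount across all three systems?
1683.67

Schema reconciliation - all amount fields map to sale amount:

store_east (sale_amount): 1049.9
store_west (revenue): 266.03
store_central (total_sale): 367.74

Grand total: 1683.67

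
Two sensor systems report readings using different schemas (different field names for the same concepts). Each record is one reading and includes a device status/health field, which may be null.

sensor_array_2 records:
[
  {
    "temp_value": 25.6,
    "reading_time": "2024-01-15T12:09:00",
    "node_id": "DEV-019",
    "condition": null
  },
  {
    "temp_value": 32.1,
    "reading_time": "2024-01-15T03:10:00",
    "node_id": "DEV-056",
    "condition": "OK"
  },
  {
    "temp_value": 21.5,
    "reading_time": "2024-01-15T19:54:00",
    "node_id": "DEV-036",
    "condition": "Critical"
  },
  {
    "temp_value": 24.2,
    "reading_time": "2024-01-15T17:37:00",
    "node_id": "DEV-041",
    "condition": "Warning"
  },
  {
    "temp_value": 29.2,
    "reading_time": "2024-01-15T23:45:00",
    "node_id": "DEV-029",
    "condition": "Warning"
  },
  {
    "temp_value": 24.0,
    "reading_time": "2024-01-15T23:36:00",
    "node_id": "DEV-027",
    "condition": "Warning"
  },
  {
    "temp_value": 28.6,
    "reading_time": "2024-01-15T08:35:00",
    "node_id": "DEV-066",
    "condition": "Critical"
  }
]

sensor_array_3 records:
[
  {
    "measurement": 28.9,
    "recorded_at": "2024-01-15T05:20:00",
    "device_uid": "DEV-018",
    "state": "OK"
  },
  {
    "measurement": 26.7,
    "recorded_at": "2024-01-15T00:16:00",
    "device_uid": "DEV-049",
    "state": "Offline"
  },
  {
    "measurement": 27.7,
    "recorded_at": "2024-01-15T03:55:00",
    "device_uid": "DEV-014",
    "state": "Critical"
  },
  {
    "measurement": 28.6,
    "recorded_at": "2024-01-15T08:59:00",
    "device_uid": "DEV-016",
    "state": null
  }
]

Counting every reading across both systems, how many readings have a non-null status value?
9

Schema mapping: "condition" (sensor_array_2) = "state" (sensor_array_3) = status

Non-null in sensor_array_2: 6
Non-null in sensor_array_3: 3

Total non-null: 6 + 3 = 9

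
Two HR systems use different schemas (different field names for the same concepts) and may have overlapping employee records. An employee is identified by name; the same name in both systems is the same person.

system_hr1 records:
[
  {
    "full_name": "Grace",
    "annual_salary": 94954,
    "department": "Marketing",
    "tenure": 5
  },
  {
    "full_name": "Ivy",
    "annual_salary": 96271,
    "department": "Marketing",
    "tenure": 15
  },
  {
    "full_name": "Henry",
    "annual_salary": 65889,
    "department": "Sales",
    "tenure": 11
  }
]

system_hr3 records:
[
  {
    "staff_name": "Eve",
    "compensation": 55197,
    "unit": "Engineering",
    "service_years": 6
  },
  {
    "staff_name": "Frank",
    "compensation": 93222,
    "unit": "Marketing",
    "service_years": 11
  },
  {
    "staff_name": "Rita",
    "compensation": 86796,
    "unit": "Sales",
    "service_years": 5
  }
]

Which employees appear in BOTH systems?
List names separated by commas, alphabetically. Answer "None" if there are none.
None

Schema mapping: "full_name" (system_hr1) = "staff_name" (system_hr3) = employee name

Names in system_hr1: ['Grace', 'Henry', 'Ivy']
Names in system_hr3: ['Eve', 'Frank', 'Rita']

Intersection: None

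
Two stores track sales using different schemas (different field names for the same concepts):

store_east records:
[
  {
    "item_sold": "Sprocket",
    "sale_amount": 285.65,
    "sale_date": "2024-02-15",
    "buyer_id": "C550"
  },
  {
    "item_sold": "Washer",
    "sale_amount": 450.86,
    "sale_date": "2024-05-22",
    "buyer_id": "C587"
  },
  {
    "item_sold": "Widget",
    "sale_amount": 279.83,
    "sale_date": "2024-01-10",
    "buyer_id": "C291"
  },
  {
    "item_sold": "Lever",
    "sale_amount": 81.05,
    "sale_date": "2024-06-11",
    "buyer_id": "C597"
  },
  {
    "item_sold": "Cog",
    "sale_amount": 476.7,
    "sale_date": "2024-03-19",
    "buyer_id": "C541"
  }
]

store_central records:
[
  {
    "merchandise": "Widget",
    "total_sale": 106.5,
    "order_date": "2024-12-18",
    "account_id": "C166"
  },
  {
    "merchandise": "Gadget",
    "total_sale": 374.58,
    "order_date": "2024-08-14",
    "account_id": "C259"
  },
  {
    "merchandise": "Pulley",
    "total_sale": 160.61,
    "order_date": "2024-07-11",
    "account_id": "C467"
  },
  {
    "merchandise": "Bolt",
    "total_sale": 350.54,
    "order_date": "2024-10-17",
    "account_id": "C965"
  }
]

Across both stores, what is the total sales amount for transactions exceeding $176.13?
2218.16

Schema mapping: "sale_amount" (store_east) = "total_sale" (store_central) = sale amount

Sum of sales > $176.13 in store_east: 1493.04
Sum of sales > $176.13 in store_central: 725.12

Total: 1493.04 + 725.12 = 2218.16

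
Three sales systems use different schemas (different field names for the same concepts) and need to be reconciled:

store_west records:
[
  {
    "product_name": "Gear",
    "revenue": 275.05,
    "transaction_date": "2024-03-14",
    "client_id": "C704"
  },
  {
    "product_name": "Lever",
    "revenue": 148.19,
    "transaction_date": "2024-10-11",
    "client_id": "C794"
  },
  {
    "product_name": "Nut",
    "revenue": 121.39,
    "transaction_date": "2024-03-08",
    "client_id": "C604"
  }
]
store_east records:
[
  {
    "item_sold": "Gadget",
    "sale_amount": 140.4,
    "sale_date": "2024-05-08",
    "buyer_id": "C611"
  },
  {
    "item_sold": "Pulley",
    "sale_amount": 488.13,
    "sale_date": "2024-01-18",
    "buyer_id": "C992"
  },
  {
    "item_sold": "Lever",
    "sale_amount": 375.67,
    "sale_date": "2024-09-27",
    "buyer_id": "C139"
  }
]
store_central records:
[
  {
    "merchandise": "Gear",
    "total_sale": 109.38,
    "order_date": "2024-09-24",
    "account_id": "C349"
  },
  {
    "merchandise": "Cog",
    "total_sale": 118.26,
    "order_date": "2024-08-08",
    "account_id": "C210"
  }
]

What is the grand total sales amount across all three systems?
1776.47

Schema reconciliation - all amount fields map to sale amount:

store_west (revenue): 544.63
store_east (sale_amount): 1004.2
store_central (total_sale): 227.64

Grand total: 1776.47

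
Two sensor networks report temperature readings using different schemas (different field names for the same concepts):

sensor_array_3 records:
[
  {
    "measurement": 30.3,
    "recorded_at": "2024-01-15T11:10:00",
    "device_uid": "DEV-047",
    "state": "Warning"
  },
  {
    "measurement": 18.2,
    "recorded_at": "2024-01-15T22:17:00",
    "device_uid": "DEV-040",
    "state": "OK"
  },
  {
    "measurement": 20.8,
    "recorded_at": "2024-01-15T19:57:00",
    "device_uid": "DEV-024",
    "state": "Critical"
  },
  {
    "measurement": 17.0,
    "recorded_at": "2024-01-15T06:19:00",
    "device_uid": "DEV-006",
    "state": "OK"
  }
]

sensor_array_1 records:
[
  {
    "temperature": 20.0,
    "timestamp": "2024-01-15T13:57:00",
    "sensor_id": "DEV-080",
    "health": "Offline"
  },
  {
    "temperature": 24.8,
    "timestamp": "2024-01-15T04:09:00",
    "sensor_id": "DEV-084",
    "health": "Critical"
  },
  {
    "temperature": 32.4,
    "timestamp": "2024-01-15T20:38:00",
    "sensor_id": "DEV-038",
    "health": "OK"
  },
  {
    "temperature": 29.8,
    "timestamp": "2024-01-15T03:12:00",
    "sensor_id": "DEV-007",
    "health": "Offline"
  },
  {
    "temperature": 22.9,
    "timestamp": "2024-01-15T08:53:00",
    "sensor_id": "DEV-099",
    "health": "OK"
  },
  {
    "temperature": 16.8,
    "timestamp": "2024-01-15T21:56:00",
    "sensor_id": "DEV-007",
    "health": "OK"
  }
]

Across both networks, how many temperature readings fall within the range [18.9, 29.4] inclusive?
4

Schema mapping: "measurement" (sensor_array_3) = "temperature" (sensor_array_1) = temperature

Readings in [18.9, 29.4] from sensor_array_3: 1
Readings in [18.9, 29.4] from sensor_array_1: 3

Total count: 1 + 3 = 4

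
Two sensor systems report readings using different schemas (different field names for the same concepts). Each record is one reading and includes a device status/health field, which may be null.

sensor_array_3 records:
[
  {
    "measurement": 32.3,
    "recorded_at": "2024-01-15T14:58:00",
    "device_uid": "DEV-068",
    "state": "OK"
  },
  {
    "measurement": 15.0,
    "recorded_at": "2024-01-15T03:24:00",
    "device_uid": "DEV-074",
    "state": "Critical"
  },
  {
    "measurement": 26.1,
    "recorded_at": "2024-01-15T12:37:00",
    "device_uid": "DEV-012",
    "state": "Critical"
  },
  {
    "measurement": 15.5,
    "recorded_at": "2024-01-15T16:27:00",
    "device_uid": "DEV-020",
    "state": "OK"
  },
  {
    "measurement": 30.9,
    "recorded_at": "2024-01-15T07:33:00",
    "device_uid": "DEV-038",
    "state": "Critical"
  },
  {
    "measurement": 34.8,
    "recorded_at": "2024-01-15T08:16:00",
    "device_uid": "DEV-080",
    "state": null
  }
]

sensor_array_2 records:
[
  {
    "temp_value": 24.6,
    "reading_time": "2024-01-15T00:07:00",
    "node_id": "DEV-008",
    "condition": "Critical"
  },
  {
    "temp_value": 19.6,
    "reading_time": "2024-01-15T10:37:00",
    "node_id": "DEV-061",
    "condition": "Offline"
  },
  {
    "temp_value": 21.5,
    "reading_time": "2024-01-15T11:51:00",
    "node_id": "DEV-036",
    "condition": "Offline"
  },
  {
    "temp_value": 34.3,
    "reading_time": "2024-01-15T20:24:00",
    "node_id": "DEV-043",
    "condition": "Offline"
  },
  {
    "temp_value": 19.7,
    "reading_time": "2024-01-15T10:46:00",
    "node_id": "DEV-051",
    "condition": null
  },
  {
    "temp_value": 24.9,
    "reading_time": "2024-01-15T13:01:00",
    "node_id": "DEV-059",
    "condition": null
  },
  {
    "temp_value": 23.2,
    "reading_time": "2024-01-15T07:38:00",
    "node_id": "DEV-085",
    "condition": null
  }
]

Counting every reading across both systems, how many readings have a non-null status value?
9

Schema mapping: "state" (sensor_array_3) = "condition" (sensor_array_2) = status

Non-null in sensor_array_3: 5
Non-null in sensor_array_2: 4

Total non-null: 5 + 4 = 9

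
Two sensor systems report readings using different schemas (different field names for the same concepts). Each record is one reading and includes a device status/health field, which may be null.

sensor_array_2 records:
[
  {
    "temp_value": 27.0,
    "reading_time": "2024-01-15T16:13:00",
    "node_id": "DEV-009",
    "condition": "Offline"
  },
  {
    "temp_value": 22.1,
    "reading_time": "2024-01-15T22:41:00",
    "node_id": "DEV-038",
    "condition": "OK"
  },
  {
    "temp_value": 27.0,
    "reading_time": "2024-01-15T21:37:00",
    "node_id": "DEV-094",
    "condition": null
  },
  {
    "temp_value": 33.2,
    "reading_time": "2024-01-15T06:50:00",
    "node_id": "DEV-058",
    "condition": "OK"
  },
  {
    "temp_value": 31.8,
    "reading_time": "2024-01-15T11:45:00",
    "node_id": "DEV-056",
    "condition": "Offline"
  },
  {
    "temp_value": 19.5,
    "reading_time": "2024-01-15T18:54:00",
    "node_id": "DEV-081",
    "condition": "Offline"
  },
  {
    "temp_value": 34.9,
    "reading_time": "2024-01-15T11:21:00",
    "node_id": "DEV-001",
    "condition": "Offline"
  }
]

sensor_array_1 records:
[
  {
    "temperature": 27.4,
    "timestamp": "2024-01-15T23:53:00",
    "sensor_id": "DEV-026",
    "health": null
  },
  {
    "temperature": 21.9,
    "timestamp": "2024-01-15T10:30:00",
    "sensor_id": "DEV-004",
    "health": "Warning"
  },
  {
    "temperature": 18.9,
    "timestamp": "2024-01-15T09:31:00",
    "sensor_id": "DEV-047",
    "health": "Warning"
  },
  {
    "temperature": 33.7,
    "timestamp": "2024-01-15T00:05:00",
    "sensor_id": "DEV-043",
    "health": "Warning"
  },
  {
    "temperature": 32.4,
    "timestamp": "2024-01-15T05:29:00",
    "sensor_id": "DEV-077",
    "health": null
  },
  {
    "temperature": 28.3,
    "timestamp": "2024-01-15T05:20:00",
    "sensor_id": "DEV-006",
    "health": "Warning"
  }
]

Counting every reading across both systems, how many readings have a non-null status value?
10

Schema mapping: "condition" (sensor_array_2) = "health" (sensor_array_1) = status

Non-null in sensor_array_2: 6
Non-null in sensor_array_1: 4

Total non-null: 6 + 4 = 10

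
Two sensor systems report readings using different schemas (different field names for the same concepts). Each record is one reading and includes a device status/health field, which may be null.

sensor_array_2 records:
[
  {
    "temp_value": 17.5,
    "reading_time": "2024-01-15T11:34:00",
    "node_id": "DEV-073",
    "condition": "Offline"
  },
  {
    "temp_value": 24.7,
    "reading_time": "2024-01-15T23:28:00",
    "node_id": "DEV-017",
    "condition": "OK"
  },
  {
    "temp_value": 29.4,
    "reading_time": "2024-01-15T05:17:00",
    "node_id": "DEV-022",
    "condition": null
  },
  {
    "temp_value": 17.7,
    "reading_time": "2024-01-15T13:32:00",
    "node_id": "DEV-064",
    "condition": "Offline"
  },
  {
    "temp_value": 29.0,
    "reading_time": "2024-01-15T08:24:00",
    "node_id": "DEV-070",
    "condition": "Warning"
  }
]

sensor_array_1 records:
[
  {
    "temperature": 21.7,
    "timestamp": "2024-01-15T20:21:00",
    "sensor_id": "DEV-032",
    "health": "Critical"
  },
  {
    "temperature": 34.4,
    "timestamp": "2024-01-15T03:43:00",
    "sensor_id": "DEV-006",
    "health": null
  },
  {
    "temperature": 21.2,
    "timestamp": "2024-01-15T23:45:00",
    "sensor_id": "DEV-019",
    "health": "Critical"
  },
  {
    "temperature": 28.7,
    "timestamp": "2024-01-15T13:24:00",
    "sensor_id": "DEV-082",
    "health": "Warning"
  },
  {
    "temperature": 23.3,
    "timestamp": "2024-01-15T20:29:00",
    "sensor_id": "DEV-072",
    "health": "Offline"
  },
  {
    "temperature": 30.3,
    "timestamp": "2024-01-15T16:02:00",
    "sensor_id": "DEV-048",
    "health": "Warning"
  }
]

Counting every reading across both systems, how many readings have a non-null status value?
9

Schema mapping: "condition" (sensor_array_2) = "health" (sensor_array_1) = status

Non-null in sensor_array_2: 4
Non-null in sensor_array_1: 5

Total non-null: 4 + 5 = 9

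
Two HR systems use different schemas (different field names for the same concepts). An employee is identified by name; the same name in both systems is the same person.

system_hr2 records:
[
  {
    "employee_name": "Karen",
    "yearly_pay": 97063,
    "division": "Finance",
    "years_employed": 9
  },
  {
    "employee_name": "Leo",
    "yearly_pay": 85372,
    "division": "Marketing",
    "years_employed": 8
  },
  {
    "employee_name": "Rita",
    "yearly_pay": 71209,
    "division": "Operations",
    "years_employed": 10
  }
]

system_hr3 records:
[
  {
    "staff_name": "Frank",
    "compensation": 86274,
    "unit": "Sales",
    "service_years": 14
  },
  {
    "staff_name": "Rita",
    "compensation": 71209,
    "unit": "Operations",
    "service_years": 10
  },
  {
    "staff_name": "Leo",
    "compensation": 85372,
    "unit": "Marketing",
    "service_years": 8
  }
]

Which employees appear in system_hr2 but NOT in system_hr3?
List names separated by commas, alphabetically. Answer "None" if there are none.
Karen

Schema mapping: "employee_name" (system_hr2) = "staff_name" (system_hr3) = employee name

Names in system_hr2: ['Karen', 'Leo', 'Rita']
Names in system_hr3: ['Frank', 'Leo', 'Rita']

In system_hr2 but not system_hr3: ['Karen']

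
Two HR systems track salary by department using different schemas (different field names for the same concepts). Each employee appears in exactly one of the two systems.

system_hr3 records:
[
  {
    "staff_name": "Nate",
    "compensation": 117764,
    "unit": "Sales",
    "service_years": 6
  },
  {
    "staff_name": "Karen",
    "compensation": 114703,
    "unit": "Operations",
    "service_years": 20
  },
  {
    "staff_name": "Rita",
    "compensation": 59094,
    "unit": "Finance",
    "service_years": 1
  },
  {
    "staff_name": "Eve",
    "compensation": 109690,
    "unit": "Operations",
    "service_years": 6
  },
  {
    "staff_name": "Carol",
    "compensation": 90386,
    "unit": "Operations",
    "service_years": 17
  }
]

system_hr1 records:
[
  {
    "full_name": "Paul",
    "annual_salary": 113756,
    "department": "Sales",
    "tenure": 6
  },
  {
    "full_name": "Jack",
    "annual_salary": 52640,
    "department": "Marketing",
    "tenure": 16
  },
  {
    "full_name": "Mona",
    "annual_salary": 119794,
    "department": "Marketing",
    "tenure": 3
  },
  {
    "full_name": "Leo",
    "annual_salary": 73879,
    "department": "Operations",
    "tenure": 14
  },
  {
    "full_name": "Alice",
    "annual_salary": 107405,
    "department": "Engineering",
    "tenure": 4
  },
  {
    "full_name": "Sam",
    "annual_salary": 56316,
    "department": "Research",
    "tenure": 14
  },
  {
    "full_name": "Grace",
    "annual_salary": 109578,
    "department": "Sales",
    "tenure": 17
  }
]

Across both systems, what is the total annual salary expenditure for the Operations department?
388658

Schema mappings:
- "unit" (system_hr3) = "department" (system_hr1) = department
- "compensation" (system_hr3) = "annual_salary" (system_hr1) = salary

Operations salaries from system_hr3: 314779
Operations salaries from system_hr1: 73879

Total: 314779 + 73879 = 388658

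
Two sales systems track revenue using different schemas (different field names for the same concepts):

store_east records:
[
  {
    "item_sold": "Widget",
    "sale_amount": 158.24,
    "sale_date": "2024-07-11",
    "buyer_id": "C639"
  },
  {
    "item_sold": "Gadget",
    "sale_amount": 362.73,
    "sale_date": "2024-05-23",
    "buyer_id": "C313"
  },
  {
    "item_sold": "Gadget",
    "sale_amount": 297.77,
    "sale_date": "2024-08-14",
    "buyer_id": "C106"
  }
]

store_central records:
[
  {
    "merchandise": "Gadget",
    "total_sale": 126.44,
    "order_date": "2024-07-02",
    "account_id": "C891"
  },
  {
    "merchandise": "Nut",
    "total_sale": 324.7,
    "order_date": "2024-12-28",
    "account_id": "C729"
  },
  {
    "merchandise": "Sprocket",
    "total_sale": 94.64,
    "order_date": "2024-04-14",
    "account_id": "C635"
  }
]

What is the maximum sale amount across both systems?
362.73

Reconcile: "sale_amount" (store_east) = "total_sale" (store_central) = sale amount

Maximum in store_east: 362.73
Maximum in store_central: 324.7

Overall maximum: max(362.73, 324.7) = 362.73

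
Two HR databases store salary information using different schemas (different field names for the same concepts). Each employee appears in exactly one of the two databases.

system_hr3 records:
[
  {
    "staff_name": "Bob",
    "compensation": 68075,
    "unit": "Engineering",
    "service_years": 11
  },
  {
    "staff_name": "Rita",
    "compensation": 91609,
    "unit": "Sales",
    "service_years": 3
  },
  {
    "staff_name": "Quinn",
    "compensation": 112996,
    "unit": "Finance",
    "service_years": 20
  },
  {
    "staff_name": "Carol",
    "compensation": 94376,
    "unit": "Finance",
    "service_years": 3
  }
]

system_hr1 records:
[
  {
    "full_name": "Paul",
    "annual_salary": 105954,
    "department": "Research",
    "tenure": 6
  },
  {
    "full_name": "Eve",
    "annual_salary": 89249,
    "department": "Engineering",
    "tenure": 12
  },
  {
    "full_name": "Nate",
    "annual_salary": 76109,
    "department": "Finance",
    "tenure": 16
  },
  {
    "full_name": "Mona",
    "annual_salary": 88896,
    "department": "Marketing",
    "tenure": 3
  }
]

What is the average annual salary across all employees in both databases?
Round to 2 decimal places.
90908.00

Schema mapping: "compensation" (system_hr3) = "annual_salary" (system_hr1) = annual salary

All salaries: [68075, 91609, 112996, 94376, 105954, 89249, 76109, 88896]
Sum: 727264
Count: 8
Average: 727264 / 8 = 90908.00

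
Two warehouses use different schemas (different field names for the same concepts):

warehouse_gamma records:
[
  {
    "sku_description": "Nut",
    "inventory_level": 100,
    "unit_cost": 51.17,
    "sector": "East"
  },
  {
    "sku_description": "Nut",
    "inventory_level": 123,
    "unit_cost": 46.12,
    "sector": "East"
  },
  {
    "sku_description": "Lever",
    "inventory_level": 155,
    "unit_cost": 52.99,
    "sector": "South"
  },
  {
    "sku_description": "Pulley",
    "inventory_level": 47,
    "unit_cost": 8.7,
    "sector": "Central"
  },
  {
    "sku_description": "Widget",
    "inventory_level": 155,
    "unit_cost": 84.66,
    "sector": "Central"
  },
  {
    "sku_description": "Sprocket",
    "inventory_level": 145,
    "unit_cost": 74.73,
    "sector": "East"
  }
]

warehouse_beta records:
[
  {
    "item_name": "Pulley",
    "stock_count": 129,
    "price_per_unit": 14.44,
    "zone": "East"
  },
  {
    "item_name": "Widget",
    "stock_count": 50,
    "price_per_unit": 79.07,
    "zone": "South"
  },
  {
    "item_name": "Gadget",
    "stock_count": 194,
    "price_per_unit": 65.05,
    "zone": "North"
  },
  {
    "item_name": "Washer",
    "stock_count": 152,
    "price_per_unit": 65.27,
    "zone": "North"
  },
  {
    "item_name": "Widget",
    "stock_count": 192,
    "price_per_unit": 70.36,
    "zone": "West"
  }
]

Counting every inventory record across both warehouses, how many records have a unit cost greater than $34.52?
9

Schema mapping: "unit_cost" (warehouse_gamma) = "price_per_unit" (warehouse_beta) = unit cost

Records > $34.52 in warehouse_gamma: 5
Records > $34.52 in warehouse_beta: 4

Total count: 5 + 4 = 9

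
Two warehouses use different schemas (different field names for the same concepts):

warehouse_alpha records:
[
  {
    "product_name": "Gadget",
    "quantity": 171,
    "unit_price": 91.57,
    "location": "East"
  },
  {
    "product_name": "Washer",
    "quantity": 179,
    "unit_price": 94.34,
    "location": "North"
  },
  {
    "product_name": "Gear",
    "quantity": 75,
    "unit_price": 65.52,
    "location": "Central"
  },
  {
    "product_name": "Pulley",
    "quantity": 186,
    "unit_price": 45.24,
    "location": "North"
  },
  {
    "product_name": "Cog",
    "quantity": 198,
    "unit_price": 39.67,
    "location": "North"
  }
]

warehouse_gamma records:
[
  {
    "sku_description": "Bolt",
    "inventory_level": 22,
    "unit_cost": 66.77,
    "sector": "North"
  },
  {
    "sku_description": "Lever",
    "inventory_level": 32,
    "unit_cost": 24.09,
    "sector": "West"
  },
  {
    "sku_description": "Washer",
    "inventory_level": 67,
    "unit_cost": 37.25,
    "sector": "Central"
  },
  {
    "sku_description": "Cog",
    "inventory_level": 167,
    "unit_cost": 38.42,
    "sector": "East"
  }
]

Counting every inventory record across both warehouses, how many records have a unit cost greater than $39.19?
6

Schema mapping: "unit_price" (warehouse_alpha) = "unit_cost" (warehouse_gamma) = unit cost

Records > $39.19 in warehouse_alpha: 5
Records > $39.19 in warehouse_gamma: 1

Total count: 5 + 1 = 6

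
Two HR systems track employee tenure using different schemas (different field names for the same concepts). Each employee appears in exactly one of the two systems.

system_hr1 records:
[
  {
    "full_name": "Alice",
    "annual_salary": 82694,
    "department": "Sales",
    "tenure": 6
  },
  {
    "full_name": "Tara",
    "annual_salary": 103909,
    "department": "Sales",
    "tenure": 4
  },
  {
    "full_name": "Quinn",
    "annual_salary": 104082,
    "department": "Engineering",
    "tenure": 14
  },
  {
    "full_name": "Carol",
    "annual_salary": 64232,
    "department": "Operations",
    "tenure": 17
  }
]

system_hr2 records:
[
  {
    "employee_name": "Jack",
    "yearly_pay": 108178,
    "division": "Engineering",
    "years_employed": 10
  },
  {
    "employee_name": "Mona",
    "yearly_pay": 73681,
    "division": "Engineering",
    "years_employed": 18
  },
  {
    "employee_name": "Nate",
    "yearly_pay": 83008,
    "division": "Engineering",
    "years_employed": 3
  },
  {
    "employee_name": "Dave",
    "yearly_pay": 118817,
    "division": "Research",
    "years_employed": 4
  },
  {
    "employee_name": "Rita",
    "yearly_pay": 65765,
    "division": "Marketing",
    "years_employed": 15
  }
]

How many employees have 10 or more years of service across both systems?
5

Reconcile schemas: "tenure" (system_hr1) = "years_employed" (system_hr2) = years of service

From system_hr1: 2 employees with >= 10 years
From system_hr2: 3 employees with >= 10 years

Total: 2 + 3 = 5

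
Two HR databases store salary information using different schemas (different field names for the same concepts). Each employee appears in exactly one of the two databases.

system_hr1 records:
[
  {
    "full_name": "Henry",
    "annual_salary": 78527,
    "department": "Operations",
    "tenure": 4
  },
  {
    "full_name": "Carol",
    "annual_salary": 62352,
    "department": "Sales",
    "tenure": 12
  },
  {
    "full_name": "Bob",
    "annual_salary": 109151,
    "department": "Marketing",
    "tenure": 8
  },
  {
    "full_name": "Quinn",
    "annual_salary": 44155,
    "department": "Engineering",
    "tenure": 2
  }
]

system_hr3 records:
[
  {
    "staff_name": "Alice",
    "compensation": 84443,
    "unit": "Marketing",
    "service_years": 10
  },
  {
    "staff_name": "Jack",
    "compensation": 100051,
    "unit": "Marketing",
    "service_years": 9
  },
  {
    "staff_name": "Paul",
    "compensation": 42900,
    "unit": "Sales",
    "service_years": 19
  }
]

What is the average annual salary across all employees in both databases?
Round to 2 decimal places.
74511.29

Schema mapping: "annual_salary" (system_hr1) = "compensation" (system_hr3) = annual salary

All salaries: [78527, 62352, 109151, 44155, 84443, 100051, 42900]
Sum: 521579
Count: 7
Average: 521579 / 7 = 74511.29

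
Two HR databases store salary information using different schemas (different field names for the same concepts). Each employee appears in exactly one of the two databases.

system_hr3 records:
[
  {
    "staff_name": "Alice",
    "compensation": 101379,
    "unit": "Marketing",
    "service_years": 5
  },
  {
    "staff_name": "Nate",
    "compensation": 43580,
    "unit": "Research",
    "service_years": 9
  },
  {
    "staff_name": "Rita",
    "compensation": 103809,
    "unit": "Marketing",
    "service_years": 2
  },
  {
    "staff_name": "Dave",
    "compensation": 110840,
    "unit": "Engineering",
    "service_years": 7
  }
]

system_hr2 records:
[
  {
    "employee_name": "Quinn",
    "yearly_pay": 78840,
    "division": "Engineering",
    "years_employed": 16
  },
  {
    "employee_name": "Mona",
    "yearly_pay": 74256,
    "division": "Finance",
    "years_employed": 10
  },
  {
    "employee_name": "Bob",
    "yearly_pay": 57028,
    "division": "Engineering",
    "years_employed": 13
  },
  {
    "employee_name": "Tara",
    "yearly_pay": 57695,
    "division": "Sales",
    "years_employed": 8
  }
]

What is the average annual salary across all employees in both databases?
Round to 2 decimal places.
78428.38

Schema mapping: "compensation" (system_hr3) = "yearly_pay" (system_hr2) = annual salary

All salaries: [101379, 43580, 103809, 110840, 78840, 74256, 57028, 57695]
Sum: 627427
Count: 8
Average: 627427 / 8 = 78428.38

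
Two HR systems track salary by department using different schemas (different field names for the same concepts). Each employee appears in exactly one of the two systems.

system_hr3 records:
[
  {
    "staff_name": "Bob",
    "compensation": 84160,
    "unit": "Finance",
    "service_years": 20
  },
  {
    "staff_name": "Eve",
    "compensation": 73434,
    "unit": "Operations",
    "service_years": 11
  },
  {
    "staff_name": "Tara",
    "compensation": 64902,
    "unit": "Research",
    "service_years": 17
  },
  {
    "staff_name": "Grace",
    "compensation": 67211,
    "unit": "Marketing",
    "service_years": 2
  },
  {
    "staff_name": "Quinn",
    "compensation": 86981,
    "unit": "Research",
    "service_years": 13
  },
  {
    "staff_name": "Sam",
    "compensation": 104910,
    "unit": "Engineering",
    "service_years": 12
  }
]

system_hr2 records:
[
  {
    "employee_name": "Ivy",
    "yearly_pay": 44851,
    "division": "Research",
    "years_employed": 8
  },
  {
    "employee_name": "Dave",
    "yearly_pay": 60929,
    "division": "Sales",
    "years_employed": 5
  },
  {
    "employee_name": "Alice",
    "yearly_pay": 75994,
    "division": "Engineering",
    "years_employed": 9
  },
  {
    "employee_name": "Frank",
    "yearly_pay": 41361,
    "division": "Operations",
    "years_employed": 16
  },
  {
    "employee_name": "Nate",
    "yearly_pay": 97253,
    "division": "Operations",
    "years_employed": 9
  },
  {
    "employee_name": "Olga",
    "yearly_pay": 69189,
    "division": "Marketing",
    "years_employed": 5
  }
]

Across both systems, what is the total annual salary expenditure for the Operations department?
212048

Schema mappings:
- "unit" (system_hr3) = "division" (system_hr2) = department
- "compensation" (system_hr3) = "yearly_pay" (system_hr2) = salary

Operations salaries from system_hr3: 73434
Operations salaries from system_hr2: 138614

Total: 73434 + 138614 = 212048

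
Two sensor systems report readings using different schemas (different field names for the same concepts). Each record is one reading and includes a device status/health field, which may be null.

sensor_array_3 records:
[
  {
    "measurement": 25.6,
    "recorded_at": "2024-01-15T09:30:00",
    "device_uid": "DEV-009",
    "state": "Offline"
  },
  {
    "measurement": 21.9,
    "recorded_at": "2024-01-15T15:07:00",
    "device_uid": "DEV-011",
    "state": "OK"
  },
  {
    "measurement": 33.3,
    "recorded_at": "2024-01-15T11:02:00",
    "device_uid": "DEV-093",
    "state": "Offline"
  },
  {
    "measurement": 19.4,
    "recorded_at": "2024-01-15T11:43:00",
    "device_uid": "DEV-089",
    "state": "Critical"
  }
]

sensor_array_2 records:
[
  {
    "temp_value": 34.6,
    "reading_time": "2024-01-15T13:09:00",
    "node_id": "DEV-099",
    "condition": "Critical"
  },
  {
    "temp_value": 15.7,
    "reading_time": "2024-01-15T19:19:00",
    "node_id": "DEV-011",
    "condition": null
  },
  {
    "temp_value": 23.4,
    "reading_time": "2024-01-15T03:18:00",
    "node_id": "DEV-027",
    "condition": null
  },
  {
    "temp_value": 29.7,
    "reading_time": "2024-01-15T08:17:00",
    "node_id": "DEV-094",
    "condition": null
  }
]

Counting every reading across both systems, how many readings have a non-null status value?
5

Schema mapping: "state" (sensor_array_3) = "condition" (sensor_array_2) = status

Non-null in sensor_array_3: 4
Non-null in sensor_array_2: 1

Total non-null: 4 + 1 = 5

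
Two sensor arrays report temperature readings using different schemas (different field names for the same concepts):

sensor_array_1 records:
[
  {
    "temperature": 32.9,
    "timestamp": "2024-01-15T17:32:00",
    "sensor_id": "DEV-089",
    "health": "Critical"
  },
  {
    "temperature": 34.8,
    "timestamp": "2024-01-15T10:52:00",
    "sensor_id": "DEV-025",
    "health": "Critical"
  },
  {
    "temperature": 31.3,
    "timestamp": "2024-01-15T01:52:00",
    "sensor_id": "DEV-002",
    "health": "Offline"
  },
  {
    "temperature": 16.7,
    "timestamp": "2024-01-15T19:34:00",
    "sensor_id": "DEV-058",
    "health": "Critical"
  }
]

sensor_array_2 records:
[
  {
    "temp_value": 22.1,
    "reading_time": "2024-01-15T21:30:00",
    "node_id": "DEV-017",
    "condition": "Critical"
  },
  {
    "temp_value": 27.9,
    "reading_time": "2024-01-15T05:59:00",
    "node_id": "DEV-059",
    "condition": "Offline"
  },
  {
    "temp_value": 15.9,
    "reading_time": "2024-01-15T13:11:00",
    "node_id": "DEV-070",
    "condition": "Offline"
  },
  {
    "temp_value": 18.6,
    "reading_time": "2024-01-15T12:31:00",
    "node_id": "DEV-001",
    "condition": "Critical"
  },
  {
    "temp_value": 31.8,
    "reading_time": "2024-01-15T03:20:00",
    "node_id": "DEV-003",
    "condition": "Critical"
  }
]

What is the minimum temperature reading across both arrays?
15.9

Schema mapping: "temperature" (sensor_array_1) = "temp_value" (sensor_array_2) = temperature reading

Minimum in sensor_array_1: 16.7
Minimum in sensor_array_2: 15.9

Overall minimum: min(16.7, 15.9) = 15.9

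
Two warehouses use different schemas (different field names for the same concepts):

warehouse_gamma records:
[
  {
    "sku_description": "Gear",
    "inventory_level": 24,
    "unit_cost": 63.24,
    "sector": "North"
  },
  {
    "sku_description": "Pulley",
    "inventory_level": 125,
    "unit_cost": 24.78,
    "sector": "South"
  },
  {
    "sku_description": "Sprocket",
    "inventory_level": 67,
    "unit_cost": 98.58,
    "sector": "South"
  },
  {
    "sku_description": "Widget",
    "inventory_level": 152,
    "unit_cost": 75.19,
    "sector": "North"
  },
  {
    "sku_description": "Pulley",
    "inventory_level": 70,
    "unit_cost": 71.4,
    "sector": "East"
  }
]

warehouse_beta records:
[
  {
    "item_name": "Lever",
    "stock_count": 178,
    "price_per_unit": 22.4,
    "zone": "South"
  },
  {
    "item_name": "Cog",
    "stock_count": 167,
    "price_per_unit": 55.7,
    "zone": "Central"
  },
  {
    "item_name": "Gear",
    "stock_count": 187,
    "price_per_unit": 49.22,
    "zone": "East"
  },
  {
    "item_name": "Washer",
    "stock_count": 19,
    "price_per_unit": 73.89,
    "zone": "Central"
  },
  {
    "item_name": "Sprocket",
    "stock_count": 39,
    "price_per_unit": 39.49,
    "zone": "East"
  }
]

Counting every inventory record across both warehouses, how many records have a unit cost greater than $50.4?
6

Schema mapping: "unit_cost" (warehouse_gamma) = "price_per_unit" (warehouse_beta) = unit cost

Records > $50.4 in warehouse_gamma: 4
Records > $50.4 in warehouse_beta: 2

Total count: 4 + 2 = 6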